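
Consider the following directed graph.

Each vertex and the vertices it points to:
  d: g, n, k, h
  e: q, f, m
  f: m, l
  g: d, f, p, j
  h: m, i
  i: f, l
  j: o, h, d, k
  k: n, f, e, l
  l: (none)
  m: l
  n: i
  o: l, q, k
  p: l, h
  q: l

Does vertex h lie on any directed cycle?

No

h lies on a cycle iff there is a path from h back to itself.
Exploring from h, it never reaches itself; equivalently, its strongly connected component is a singleton.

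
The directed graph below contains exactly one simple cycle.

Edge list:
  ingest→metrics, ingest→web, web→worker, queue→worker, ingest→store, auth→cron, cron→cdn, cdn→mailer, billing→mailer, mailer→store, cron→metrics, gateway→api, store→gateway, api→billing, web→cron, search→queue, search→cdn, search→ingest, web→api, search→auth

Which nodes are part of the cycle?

api, store, mailer, billing, gateway

DFS with gray/black marking from api:
api gray
  billing gray
    mailer gray
      store gray
        gateway gray
          gateway→api: api is gray → back edge
Back edge closes the cycle api → billing → mailer → store → gateway → api; its vertices are {api, store, mailer, billing, gateway}.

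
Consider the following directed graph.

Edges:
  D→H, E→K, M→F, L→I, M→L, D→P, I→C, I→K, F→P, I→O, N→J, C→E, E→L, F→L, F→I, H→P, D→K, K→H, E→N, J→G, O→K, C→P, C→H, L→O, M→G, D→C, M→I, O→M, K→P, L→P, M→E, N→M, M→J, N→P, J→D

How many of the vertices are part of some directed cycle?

A vertex is on a directed cycle iff it belongs to a strongly connected component of size ≥ 2 (or has a self-loop).
The vertices on cycles are {C, D, E, F, I, J, L, M, N, O} — 10 in total.

10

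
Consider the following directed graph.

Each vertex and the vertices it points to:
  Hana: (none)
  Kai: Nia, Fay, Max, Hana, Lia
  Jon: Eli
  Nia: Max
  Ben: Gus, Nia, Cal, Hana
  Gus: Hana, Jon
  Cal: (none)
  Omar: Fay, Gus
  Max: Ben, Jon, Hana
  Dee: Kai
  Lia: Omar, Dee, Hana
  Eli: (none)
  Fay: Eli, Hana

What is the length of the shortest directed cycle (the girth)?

For each vertex v, BFS finds the shortest path from v back to v.
The shortest such closed walk is Kai → Lia → Dee → Kai, length 3.

3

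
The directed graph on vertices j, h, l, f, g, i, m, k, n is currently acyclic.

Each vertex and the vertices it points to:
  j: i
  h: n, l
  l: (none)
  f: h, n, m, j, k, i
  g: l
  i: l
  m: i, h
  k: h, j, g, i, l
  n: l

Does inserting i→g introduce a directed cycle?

No

Adding i→g creates a cycle iff g can already reach i.
Explore from g: no path reaches i. The graph stays acyclic.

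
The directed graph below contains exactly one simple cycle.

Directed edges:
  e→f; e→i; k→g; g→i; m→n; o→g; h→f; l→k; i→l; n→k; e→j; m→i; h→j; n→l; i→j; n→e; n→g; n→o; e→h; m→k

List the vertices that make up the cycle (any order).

g, i, k, l

DFS with gray/black marking from l:
l gray
  k gray
    g gray
      i gray
        i→l: l is gray → back edge
Back edge closes the cycle l → k → g → i → l; its vertices are {g, i, k, l}.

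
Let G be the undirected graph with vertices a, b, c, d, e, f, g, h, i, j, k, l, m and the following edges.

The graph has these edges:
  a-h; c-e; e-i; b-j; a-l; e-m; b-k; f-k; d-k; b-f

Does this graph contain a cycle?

DFS, tracking each vertex's parent; an edge to a visited non-parent vertex closes a cycle.
Start from l:
visit l (parent –)
  visit a (parent l)
    visit h (parent a)
      h–a: parent, skip
    a–l: parent, skip
visit b (parent –)
  visit j (parent b)
    j–b: parent, skip
  visit f (parent b)
    visit k (parent f)
      visit d (parent k)
        d–k: parent, skip
      k–b: b visited and ≠ parent → cycle
Cycle: b – f – k – b.

Yes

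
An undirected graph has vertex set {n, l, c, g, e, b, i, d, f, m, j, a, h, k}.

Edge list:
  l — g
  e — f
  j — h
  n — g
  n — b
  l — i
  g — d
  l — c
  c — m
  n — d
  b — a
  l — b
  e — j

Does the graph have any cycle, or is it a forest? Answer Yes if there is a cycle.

DFS, tracking each vertex's parent; an edge to a visited non-parent vertex closes a cycle.
Start from m:
visit m (parent –)
  visit c (parent m)
    visit l (parent c)
      visit g (parent l)
        visit d (parent g)
          visit n (parent d)
            visit b (parent n)
              visit a (parent b)
                a–b: parent, skip
              b–n: parent, skip
              b–l: l visited and ≠ parent → cycle
Cycle: l – g – d – n – b – l.

Yes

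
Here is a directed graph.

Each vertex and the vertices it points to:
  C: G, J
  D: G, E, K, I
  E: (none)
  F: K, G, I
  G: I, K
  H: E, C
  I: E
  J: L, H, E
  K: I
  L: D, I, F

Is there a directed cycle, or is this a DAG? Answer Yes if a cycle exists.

Yes

DFS with white/gray/black marking, starting from I:
I gray
  E gray
  E black
I black
C gray
  G gray
    G→I: I black — skip
    K gray
      K→I: I black — skip
    K black
  G black
  J gray
    L gray
      D gray
        D→G: G black — skip
        D→E: E black — skip
        D→K: K black — skip
        D→I: I black — skip
      D black
      L→I: I black — skip
      F gray
        F→K: K black — skip
        F→G: G black — skip
        F→I: I black — skip
      F black
    L black
    H gray
      H→E: E black — skip
      H→C: C is gray → back edge
Back edge found, so a cycle exists: C → J → H → C.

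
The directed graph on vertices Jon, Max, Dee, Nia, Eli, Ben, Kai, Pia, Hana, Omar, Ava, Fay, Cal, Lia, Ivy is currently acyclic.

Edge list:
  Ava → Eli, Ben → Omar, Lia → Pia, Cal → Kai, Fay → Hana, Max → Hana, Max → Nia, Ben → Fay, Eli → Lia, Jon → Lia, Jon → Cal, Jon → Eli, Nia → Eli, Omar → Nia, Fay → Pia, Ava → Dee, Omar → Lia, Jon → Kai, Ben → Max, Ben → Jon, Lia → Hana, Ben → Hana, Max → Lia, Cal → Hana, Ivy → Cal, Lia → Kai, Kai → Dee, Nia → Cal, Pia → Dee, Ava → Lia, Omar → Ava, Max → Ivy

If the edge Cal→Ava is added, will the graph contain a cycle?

No

Adding Cal→Ava creates a cycle iff Ava can already reach Cal.
Explore from Ava: no path reaches Cal. The graph stays acyclic.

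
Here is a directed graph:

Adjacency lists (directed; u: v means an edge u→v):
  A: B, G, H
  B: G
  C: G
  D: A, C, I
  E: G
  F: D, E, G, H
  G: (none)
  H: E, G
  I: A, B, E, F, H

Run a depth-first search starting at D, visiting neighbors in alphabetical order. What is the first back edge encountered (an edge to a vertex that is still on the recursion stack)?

F→D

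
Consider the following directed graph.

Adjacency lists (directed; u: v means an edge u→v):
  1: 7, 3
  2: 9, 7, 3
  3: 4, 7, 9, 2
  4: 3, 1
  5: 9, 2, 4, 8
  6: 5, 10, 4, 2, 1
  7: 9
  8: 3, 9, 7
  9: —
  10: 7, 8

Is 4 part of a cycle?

Yes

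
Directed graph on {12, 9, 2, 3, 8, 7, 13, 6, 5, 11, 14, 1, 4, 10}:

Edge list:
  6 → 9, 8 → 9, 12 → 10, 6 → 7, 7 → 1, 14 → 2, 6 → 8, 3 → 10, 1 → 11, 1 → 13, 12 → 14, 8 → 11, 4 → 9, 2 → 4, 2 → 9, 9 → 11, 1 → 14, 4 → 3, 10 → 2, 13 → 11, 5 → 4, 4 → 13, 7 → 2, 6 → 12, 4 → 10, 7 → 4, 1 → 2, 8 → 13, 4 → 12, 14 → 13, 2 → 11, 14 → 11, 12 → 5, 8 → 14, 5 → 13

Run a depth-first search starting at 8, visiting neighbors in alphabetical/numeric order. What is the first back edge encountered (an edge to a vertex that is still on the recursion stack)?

DFS from 8 (visiting neighbors in alphabetical/numeric order); mark gray on enter, black on exit:
8 gray
  9 gray
    11 gray
    11 black
  9 black
  8→11: 11 black — skip
  13 gray
    13→11: 11 black — skip
  13 black
  14 gray
    2 gray
      4 gray
        3 gray
          10 gray
            10→2: 2 is gray → back edge
First back edge: 10 → 2.

10->2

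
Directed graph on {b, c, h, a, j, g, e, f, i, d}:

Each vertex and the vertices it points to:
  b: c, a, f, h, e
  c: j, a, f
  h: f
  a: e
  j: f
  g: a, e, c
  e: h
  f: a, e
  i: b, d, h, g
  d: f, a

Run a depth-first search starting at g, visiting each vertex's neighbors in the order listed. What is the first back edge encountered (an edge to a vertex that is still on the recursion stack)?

DFS from g (visiting each vertex's neighbors in the order listed); mark gray on enter, black on exit:
g gray
  a gray
    e gray
      h gray
        f gray
          f→a: a is gray → back edge
First back edge: f → a.

f→a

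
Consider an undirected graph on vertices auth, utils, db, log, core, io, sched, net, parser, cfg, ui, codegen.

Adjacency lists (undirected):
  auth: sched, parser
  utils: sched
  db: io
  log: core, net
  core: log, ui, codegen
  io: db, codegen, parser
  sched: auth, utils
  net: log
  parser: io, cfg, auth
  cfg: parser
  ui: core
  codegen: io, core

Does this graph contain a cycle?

No

DFS, tracking each vertex's parent; an edge to a visited non-parent vertex closes a cycle.
Start from auth:
visit auth (parent –)
  visit sched (parent auth)
    sched–auth: parent, skip
    visit utils (parent sched)
      utils–sched: parent, skip
  visit parser (parent auth)
    visit io (parent parser)
      visit db (parent io)
        db–io: parent, skip
      visit codegen (parent io)
        codegen–io: parent, skip
        visit core (parent codegen)
          visit log (parent core)
            log–core: parent, skip
            visit net (parent log)
              net–log: parent, skip
          visit ui (parent core)
            ui–core: parent, skip
          core–codegen: parent, skip
      io–parser: parent, skip
    visit cfg (parent parser)
      cfg–parser: parent, skip
    parser–auth: parent, skip
No non-parent visited neighbor found — the graph is a forest.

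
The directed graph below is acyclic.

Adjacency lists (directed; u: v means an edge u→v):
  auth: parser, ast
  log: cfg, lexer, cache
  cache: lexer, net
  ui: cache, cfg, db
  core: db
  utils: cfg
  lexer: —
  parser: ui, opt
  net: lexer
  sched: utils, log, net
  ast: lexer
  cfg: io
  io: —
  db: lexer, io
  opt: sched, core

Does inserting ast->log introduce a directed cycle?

Adding ast→log creates a cycle iff log can already reach ast.
Explore from log: no path reaches ast. The graph stays acyclic.

No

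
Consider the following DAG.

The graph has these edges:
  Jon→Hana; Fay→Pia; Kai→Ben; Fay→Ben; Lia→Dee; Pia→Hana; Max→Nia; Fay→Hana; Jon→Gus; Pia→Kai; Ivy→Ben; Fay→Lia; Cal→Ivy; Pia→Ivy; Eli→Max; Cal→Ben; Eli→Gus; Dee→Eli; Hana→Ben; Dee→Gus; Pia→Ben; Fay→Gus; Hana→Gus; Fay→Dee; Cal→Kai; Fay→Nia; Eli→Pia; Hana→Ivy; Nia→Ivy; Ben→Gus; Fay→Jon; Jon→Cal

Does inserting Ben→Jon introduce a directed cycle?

Yes

Adding Ben→Jon creates a cycle iff Jon can already reach Ben.
Path from Jon: Jon → Cal → Ben.
So Jon → … → Ben → Jon is a cycle.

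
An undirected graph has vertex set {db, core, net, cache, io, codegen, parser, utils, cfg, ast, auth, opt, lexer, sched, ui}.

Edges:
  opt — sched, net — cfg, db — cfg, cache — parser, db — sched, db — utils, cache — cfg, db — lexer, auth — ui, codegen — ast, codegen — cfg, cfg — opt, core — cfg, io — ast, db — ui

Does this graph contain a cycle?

DFS, tracking each vertex's parent; an edge to a visited non-parent vertex closes a cycle.
Start from utils:
visit utils (parent –)
  visit db (parent utils)
    visit ui (parent db)
      visit auth (parent ui)
        auth–ui: parent, skip
      ui–db: parent, skip
    visit sched (parent db)
      sched–db: parent, skip
      visit opt (parent sched)
        opt–sched: parent, skip
        visit cfg (parent opt)
          visit codegen (parent cfg)
            codegen–cfg: parent, skip
            visit ast (parent codegen)
              visit io (parent ast)
                io–ast: parent, skip
              ast–codegen: parent, skip
          cfg–opt: parent, skip
          cfg–db: db visited and ≠ parent → cycle
Cycle: db – sched – opt – cfg – db.

Yes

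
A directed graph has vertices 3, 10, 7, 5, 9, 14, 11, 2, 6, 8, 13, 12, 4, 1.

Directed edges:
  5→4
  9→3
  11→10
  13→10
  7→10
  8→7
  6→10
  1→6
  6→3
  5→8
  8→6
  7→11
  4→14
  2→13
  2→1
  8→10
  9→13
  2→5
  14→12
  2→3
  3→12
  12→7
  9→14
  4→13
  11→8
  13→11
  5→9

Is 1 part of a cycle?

1 lies on a cycle iff there is a path from 1 back to itself.
Exploring from 1, it never reaches itself; equivalently, its strongly connected component is a singleton.

No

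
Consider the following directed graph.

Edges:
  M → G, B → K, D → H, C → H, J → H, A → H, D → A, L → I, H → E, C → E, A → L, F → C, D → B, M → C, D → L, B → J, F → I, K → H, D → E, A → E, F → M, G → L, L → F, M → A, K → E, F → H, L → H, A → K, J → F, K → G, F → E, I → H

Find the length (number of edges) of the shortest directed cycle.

For each vertex v, BFS finds the shortest path from v back to v.
The shortest such closed walk is A → L → F → M → A, length 4.

4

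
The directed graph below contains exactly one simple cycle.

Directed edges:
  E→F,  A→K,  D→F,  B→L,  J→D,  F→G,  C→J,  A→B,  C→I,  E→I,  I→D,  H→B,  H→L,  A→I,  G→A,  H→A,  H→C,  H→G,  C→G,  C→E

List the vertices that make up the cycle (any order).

DFS with gray/black marking from A:
A gray
  K gray
  K black
  I gray
    D gray
      F gray
        G gray
          G→A: A is gray → back edge
Back edge closes the cycle A → I → D → F → G → A; its vertices are {A, D, F, G, I}.

A, D, F, G, I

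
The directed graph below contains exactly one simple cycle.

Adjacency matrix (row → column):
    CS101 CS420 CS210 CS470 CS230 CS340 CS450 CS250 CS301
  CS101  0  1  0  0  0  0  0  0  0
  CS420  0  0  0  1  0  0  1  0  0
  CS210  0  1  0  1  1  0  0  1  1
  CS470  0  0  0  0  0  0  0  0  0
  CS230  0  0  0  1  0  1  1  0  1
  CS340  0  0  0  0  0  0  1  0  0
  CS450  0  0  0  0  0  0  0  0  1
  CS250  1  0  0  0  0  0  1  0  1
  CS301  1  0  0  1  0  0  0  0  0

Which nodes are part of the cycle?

CS101, CS301, CS420, CS450

DFS with gray/black marking from CS420:
CS420 gray
  CS470 gray
  CS470 black
  CS450 gray
    CS301 gray
      CS101 gray
        CS101→CS420: CS420 is gray → back edge
Back edge closes the cycle CS420 → CS450 → CS301 → CS101 → CS420; its vertices are {CS101, CS301, CS420, CS450}.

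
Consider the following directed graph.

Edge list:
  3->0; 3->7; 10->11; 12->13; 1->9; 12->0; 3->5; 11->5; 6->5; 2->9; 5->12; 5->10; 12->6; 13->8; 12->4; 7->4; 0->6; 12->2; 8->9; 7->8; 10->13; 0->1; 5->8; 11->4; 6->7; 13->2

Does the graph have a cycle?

DFS with white/gray/black marking, starting from 13:
13 gray
  2 gray
    9 gray
    9 black
  2 black
  8 gray
    8→9: 9 black — skip
  8 black
13 black
0 gray
  1 gray
    1→9: 9 black — skip
  1 black
  6 gray
    7 gray
      4 gray
      4 black
      7→8: 8 black — skip
    7 black
    5 gray
      12 gray
        12→2: 2 black — skip
        12→4: 4 black — skip
        12→13: 13 black — skip
        12→0: 0 is gray → back edge
Back edge found, so a cycle exists: 0 → 6 → 5 → 12 → 0.

Yes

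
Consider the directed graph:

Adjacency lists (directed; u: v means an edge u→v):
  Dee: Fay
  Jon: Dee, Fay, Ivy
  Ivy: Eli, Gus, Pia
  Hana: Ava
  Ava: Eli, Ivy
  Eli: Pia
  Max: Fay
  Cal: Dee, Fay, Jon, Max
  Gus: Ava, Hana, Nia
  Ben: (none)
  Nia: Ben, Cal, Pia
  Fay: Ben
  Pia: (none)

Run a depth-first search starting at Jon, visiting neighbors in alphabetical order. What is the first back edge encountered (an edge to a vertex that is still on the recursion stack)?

Ava→Ivy

DFS from Jon (visiting neighbors in alphabetical order); mark gray on enter, black on exit:
Jon gray
  Dee gray
    Fay gray
      Ben gray
      Ben black
    Fay black
  Dee black
  Jon→Fay: Fay black — skip
  Ivy gray
    Eli gray
      Pia gray
      Pia black
    Eli black
    Gus gray
      Ava gray
        Ava→Eli: Eli black — skip
        Ava→Ivy: Ivy is gray → back edge
First back edge: Ava → Ivy.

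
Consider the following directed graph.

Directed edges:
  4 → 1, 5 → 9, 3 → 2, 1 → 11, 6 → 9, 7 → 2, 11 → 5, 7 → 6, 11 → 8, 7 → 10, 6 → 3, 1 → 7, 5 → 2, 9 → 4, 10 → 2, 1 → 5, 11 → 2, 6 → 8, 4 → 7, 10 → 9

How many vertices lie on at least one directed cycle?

8

A vertex is on a directed cycle iff it belongs to a strongly connected component of size ≥ 2 (or has a self-loop).
The vertices on cycles are {1, 4, 5, 6, 7, 9, 10, 11} — 8 in total.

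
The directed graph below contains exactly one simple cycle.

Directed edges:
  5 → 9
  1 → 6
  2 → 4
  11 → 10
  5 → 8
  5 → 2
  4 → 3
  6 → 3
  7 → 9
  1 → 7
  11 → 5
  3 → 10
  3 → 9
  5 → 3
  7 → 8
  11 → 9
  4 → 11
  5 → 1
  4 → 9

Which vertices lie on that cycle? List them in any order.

2, 4, 5, 11

DFS with gray/black marking from 5:
5 gray
  3 gray
    10 gray
    10 black
    9 gray
    9 black
  3 black
  2 gray
    4 gray
      11 gray
        11→10: 10 black — skip
        11→9: 9 black — skip
        11→5: 5 is gray → back edge
Back edge closes the cycle 5 → 2 → 4 → 11 → 5; its vertices are {2, 4, 5, 11}.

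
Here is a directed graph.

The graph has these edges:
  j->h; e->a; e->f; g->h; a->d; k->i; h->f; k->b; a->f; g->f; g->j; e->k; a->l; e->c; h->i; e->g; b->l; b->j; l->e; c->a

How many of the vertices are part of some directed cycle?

6

A vertex is on a directed cycle iff it belongs to a strongly connected component of size ≥ 2 (or has a self-loop).
The vertices on cycles are {a, b, c, e, k, l} — 6 in total.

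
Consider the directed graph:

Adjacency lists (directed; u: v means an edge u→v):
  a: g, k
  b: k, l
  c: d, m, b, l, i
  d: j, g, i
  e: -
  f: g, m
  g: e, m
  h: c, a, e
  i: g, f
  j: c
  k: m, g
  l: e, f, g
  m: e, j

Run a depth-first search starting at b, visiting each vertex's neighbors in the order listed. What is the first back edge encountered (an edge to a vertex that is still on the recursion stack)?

d→j

DFS from b (visiting each vertex's neighbors in the order listed); mark gray on enter, black on exit:
b gray
  k gray
    m gray
      e gray
      e black
      j gray
        c gray
          d gray
            d→j: j is gray → back edge
First back edge: d → j.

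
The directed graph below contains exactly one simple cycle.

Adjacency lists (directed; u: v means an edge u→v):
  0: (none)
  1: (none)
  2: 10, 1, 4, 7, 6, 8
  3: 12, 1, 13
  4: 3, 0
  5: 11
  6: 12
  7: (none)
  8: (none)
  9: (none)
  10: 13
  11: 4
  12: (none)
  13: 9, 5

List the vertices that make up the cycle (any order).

3, 4, 5, 11, 13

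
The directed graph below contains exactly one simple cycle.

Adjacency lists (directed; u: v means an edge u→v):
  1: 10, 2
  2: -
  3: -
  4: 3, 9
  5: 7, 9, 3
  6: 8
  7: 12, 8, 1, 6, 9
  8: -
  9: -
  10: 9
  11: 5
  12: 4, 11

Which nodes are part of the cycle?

5, 7, 11, 12

DFS with gray/black marking from 7:
7 gray
  12 gray
    4 gray
      3 gray
      3 black
      9 gray
      9 black
    4 black
    11 gray
      5 gray
        5→7: 7 is gray → back edge
Back edge closes the cycle 7 → 12 → 11 → 5 → 7; its vertices are {5, 7, 11, 12}.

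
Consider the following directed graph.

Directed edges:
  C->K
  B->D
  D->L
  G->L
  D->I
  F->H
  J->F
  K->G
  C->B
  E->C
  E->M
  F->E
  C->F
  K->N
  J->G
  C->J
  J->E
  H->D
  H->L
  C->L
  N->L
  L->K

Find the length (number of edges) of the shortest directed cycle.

3

For each vertex v, BFS finds the shortest path from v back to v.
The shortest such closed walk is C → F → E → C, length 3.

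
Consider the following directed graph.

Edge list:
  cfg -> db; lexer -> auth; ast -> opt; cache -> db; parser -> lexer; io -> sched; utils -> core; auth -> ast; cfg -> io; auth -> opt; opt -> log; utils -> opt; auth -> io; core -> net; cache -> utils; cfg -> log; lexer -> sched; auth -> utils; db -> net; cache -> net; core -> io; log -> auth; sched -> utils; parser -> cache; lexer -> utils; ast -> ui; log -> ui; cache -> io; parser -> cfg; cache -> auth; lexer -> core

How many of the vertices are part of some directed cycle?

8

A vertex is on a directed cycle iff it belongs to a strongly connected component of size ≥ 2 (or has a self-loop).
The vertices on cycles are {io, ast, log, opt, auth, core, sched, utils} — 8 in total.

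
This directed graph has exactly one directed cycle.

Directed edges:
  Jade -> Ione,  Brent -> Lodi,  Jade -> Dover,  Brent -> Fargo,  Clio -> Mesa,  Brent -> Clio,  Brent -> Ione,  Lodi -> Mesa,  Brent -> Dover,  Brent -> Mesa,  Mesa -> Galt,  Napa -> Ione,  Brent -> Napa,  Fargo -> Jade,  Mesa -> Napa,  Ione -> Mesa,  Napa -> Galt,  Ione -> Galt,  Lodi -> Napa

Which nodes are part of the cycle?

DFS with gray/black marking from Napa:
Napa gray
  Ione gray
    Galt gray
    Galt black
    Mesa gray
      Mesa→Napa: Napa is gray → back edge
Back edge closes the cycle Napa → Ione → Mesa → Napa; its vertices are {Ione, Mesa, Napa}.

Ione, Mesa, Napa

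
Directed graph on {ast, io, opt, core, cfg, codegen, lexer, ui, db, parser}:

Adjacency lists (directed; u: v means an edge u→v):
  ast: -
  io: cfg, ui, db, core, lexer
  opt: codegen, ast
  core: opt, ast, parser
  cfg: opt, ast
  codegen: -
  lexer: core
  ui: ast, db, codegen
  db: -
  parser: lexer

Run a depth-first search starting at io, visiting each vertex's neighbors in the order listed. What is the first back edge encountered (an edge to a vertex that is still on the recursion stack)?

DFS from io (visiting each vertex's neighbors in the order listed); mark gray on enter, black on exit:
io gray
  cfg gray
    opt gray
      codegen gray
      codegen black
      ast gray
      ast black
    opt black
    cfg→ast: ast black — skip
  cfg black
  ui gray
    ui→ast: ast black — skip
    db gray
    db black
    ui→codegen: codegen black — skip
  ui black
  io→db: db black — skip
  core gray
    core→opt: opt black — skip
    core→ast: ast black — skip
    parser gray
      lexer gray
        lexer→core: core is gray → back edge
First back edge: lexer → core.

lexer->core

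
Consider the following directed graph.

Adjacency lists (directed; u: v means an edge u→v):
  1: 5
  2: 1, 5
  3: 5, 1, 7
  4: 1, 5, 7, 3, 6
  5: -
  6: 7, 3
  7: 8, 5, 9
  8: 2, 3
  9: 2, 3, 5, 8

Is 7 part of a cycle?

Yes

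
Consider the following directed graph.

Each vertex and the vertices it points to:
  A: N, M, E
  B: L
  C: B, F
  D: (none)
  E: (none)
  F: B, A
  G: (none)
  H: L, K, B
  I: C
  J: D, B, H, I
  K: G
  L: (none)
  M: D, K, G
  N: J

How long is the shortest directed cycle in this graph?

6

For each vertex v, BFS finds the shortest path from v back to v.
The shortest such closed walk is F → A → N → J → I → C → F, length 6.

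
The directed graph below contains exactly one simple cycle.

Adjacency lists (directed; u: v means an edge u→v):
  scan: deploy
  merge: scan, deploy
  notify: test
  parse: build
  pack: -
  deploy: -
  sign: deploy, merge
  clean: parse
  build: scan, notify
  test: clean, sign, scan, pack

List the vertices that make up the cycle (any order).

DFS with gray/black marking from notify:
notify gray
  test gray
    clean gray
      parse gray
        build gray
          scan gray
            deploy gray
            deploy black
          scan black
          build→notify: notify is gray → back edge
Back edge closes the cycle notify → test → clean → parse → build → notify; its vertices are {test, build, clean, parse, notify}.

test, build, clean, parse, notify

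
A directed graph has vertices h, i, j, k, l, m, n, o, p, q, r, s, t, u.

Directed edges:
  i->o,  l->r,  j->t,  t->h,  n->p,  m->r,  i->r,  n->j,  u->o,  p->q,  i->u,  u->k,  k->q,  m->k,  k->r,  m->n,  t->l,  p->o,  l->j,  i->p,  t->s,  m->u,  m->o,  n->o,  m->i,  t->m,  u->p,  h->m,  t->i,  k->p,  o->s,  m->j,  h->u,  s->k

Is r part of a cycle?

No

r lies on a cycle iff there is a path from r back to itself.
Exploring from r, it never reaches itself; equivalently, its strongly connected component is a singleton.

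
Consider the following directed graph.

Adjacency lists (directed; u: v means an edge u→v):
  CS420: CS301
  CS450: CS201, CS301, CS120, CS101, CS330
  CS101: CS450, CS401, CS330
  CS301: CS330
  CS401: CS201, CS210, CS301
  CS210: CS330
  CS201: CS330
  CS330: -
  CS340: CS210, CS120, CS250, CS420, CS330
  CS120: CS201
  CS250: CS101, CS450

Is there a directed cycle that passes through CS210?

No

CS210 lies on a cycle iff there is a path from CS210 back to itself.
Exploring from CS210, it never reaches itself; equivalently, its strongly connected component is a singleton.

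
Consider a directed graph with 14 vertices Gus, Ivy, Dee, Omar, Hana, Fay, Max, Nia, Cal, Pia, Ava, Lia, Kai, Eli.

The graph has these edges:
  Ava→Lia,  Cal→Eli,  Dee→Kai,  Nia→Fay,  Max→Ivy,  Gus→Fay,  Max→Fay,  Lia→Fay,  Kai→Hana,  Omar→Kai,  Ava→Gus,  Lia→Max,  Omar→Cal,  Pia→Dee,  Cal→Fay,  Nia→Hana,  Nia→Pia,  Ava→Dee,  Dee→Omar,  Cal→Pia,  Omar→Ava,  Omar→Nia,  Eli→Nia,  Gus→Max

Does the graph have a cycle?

Yes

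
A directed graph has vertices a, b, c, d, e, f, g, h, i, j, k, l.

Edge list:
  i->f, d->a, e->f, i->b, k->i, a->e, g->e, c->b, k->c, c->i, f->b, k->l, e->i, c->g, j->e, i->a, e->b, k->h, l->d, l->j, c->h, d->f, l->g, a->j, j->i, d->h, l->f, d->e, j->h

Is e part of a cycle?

e is on a cycle iff e can reach itself via ≥1 edge.
e → i → a → e — yes.

Yes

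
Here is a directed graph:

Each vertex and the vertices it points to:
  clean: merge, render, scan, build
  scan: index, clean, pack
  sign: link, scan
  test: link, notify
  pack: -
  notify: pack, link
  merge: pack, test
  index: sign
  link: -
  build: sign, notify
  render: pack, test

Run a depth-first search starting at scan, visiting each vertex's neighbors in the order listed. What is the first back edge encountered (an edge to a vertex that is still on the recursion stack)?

sign->scan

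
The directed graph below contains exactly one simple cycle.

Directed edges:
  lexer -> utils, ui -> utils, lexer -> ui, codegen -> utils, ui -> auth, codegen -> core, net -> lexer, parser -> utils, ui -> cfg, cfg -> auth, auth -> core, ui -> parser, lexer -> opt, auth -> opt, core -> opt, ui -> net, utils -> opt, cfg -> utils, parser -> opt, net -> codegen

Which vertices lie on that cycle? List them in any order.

ui, net, lexer

DFS with gray/black marking from ui:
ui gray
  parser gray
    utils gray
      opt gray
      opt black
    utils black
    parser→opt: opt black — skip
  parser black
  cfg gray
    cfg→utils: utils black — skip
    auth gray
      auth→opt: opt black — skip
      core gray
        core→opt: opt black — skip
      core black
    auth black
  cfg black
  ui→auth: auth black — skip
  net gray
    lexer gray
      lexer→utils: utils black — skip
      lexer→ui: ui is gray → back edge
Back edge closes the cycle ui → net → lexer → ui; its vertices are {ui, net, lexer}.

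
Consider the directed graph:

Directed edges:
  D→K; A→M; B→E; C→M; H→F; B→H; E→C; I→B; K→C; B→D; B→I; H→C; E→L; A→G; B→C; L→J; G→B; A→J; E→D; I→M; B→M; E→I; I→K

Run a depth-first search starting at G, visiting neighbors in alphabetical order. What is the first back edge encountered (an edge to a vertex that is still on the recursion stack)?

DFS from G (visiting neighbors in alphabetical order); mark gray on enter, black on exit:
G gray
  B gray
    C gray
      M gray
      M black
    C black
    D gray
      K gray
        K→C: C black — skip
      K black
    D black
    E gray
      E→C: C black — skip
      E→D: D black — skip
      I gray
        I→B: B is gray → back edge
First back edge: I → B.

I→B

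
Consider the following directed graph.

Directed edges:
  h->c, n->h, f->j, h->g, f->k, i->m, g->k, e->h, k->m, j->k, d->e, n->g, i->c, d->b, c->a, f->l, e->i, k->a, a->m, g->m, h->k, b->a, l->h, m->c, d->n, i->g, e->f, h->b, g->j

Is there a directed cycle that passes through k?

No

k lies on a cycle iff there is a path from k back to itself.
Exploring from k, it never reaches itself; equivalently, its strongly connected component is a singleton.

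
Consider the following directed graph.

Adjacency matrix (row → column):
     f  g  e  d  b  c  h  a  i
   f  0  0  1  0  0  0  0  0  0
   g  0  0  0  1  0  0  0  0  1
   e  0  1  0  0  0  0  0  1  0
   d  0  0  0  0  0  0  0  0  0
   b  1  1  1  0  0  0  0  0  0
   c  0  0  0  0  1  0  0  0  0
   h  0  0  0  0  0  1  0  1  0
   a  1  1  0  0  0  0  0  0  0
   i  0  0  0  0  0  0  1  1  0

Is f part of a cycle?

Yes

f is on a cycle iff f can reach itself via ≥1 edge.
f → e → a → f — yes.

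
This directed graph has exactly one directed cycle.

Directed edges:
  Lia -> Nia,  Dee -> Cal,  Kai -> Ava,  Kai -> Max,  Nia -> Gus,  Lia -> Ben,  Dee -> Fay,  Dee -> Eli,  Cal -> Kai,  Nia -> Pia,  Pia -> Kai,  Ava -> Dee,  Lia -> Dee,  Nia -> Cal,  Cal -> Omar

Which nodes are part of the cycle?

DFS with gray/black marking from Dee:
Dee gray
  Fay gray
  Fay black
  Eli gray
  Eli black
  Cal gray
    Omar gray
    Omar black
    Kai gray
      Ava gray
        Ava→Dee: Dee is gray → back edge
Back edge closes the cycle Dee → Cal → Kai → Ava → Dee; its vertices are {Ava, Cal, Dee, Kai}.

Ava, Cal, Dee, Kai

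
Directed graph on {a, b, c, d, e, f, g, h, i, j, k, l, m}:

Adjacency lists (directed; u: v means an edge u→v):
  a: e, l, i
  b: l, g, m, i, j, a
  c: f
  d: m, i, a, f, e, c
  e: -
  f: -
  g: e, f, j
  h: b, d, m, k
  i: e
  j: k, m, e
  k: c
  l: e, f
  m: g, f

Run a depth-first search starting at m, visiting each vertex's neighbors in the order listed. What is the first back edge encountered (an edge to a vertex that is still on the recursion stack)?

DFS from m (visiting each vertex's neighbors in the order listed); mark gray on enter, black on exit:
m gray
  g gray
    e gray
    e black
    f gray
    f black
    j gray
      k gray
        c gray
          c→f: f black — skip
        c black
      k black
      j→m: m is gray → back edge
First back edge: j → m.

j->m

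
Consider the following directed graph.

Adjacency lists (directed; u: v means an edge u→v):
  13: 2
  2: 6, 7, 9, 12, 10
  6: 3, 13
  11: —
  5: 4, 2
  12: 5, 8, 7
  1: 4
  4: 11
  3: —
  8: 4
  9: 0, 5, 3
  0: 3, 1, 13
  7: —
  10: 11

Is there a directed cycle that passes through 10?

10 lies on a cycle iff there is a path from 10 back to itself.
Exploring from 10, it never reaches itself; equivalently, its strongly connected component is a singleton.

No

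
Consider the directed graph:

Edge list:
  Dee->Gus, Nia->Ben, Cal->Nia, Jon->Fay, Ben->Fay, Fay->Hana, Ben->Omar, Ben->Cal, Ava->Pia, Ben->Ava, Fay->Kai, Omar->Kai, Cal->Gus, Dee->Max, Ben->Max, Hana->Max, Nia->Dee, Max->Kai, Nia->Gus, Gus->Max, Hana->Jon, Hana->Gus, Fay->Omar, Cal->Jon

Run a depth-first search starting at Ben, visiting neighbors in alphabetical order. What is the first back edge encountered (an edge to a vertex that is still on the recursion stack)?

DFS from Ben (visiting neighbors in alphabetical order); mark gray on enter, black on exit:
Ben gray
  Ava gray
    Pia gray
    Pia black
  Ava black
  Cal gray
    Gus gray
      Max gray
        Kai gray
        Kai black
      Max black
    Gus black
    Jon gray
      Fay gray
        Hana gray
          Hana→Gus: Gus black — skip
          Hana→Jon: Jon is gray → back edge
First back edge: Hana → Jon.

Hana→Jon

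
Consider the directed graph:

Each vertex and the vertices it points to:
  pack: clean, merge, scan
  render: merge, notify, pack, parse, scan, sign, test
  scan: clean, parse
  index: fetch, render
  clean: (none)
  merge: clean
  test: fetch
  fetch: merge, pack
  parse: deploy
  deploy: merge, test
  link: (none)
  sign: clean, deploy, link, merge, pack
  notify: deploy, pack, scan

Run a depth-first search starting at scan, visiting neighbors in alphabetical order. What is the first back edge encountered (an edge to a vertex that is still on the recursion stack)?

pack→scan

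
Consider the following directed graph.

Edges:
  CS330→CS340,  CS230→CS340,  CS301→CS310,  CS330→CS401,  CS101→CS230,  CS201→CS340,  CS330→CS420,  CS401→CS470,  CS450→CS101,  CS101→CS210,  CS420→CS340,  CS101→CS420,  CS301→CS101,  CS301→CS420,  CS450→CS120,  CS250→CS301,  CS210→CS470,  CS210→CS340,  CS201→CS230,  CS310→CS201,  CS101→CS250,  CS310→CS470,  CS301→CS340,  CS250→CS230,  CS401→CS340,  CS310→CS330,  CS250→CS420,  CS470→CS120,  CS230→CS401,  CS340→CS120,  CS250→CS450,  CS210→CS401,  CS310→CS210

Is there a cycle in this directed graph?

DFS with white/gray/black marking, starting from CS201:
CS201 gray
  CS340 gray
    CS120 gray
    CS120 black
  CS340 black
  CS230 gray
    CS401 gray
      CS401→CS340: CS340 black — skip
      CS470 gray
        CS470→CS120: CS120 black — skip
      CS470 black
    CS401 black
    CS230→CS340: CS340 black — skip
  CS230 black
CS201 black
CS450 gray
  CS101 gray
    CS420 gray
      CS420→CS340: CS340 black — skip
    CS420 black
    CS210 gray
      CS210→CS401: CS401 black — skip
      CS210→CS470: CS470 black — skip
      CS210→CS340: CS340 black — skip
    CS210 black
    CS250 gray
      CS250→CS420: CS420 black — skip
      CS250→CS450: CS450 is gray → back edge
Back edge found, so a cycle exists: CS450 → CS101 → CS250 → CS450.

Yes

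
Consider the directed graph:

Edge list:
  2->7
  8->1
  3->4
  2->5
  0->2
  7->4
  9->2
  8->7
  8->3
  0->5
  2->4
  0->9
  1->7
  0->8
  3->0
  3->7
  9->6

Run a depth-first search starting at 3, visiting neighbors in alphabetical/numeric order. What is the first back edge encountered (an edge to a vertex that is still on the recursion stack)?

DFS from 3 (visiting neighbors in alphabetical/numeric order); mark gray on enter, black on exit:
3 gray
  0 gray
    2 gray
      4 gray
      4 black
      5 gray
      5 black
      7 gray
        7→4: 4 black — skip
      7 black
    2 black
    0→5: 5 black — skip
    8 gray
      1 gray
        1→7: 7 black — skip
      1 black
      8→3: 3 is gray → back edge
First back edge: 8 → 3.

8->3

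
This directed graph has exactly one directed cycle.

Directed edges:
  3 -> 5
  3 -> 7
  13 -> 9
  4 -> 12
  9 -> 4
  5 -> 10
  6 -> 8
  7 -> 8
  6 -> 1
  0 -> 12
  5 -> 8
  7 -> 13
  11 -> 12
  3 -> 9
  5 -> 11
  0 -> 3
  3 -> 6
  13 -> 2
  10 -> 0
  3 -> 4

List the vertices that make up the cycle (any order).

0, 3, 5, 10

DFS with gray/black marking from 3:
3 gray
  9 gray
    4 gray
      12 gray
      12 black
    4 black
  9 black
  7 gray
    8 gray
    8 black
    13 gray
      2 gray
      2 black
      13→9: 9 black — skip
    13 black
  7 black
  6 gray
    1 gray
    1 black
    6→8: 8 black — skip
  6 black
  5 gray
    10 gray
      0 gray
        0→12: 12 black — skip
        0→3: 3 is gray → back edge
Back edge closes the cycle 3 → 5 → 10 → 0 → 3; its vertices are {0, 3, 5, 10}.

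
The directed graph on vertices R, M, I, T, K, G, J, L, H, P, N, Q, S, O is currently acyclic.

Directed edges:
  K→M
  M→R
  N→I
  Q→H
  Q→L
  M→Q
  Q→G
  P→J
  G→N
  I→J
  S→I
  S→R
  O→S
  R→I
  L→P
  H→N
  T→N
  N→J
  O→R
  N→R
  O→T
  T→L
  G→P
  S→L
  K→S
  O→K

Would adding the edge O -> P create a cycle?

Adding O→P creates a cycle iff P can already reach O.
Explore from P: no path reaches O. The graph stays acyclic.

No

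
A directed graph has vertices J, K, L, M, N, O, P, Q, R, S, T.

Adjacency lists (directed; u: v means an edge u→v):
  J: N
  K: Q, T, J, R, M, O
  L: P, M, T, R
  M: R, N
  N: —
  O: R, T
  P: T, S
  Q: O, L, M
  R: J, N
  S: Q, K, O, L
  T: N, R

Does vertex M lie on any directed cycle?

M lies on a cycle iff there is a path from M back to itself.
Exploring from M, it never reaches itself; equivalently, its strongly connected component is a singleton.

No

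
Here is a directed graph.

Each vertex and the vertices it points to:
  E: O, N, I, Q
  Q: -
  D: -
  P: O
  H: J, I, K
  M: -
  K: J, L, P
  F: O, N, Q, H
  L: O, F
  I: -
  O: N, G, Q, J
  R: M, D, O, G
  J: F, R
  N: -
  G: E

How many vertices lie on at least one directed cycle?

10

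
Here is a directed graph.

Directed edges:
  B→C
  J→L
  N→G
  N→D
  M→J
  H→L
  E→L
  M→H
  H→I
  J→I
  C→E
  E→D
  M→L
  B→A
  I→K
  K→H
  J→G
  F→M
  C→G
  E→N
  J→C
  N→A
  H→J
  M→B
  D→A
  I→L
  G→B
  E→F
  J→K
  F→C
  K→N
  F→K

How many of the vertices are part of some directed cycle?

11

A vertex is on a directed cycle iff it belongs to a strongly connected component of size ≥ 2 (or has a self-loop).
The vertices on cycles are {B, C, E, F, G, H, I, J, K, M, N} — 11 in total.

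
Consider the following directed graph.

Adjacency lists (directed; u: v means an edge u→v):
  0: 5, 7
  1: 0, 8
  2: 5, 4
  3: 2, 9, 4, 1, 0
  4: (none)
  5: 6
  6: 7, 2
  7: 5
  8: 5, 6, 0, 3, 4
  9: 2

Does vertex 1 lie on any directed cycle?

1 is on a cycle iff 1 can reach itself via ≥1 edge.
1 → 8 → 3 → 1 — yes.

Yes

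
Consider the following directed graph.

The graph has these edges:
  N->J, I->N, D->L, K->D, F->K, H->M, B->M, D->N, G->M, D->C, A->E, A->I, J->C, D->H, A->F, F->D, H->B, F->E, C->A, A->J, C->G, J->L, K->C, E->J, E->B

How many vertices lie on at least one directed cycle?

A vertex is on a directed cycle iff it belongs to a strongly connected component of size ≥ 2 (or has a self-loop).
The vertices on cycles are {A, C, D, E, F, I, J, K, N} — 9 in total.

9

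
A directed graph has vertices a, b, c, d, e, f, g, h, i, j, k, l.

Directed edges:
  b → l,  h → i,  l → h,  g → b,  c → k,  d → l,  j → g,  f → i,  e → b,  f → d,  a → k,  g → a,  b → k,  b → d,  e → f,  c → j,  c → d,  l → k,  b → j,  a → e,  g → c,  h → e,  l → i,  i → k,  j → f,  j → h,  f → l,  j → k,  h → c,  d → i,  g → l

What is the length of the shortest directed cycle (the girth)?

For each vertex v, BFS finds the shortest path from v back to v.
The shortest such closed walk is j → h → c → j, length 3.

3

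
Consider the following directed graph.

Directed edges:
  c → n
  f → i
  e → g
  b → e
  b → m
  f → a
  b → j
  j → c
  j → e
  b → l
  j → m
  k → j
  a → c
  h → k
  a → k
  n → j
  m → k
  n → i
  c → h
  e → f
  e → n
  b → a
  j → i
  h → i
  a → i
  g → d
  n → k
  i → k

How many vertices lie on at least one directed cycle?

A vertex is on a directed cycle iff it belongs to a strongly connected component of size ≥ 2 (or has a self-loop).
The vertices on cycles are {a, c, e, f, h, i, j, k, m, n} — 10 in total.

10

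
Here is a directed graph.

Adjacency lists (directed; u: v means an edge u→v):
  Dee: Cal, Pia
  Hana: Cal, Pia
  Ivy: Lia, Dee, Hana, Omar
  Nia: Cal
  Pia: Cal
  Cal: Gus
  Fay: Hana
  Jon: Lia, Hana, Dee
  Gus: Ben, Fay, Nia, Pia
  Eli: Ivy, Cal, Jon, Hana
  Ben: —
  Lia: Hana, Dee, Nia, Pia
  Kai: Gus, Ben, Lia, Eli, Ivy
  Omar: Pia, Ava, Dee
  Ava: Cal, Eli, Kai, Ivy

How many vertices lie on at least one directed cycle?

A vertex is on a directed cycle iff it belongs to a strongly connected component of size ≥ 2 (or has a self-loop).
The vertices on cycles are {Ava, Cal, Eli, Fay, Gus, Ivy, Kai, Nia, Pia, Hana, Omar} — 11 in total.

11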